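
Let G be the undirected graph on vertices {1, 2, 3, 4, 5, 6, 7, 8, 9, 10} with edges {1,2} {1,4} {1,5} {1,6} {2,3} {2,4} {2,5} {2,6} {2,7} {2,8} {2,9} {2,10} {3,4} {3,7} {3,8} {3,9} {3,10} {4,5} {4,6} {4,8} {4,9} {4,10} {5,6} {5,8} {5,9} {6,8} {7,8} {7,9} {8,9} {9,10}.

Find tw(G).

A width-4 tree decomposition is:
Bags: B1 = {2, 3, 4, 8, 9}  B2 = {2, 3, 7, 8, 9}  B3 = {2, 4, 5, 8, 9}  B4 = {2, 4, 5, 6, 8}  B5 = {1, 2, 4, 5, 6}  B6 = {2, 3, 4, 9, 10}
Tree: B1–B2, B1–B3, B3–B4, B4–B5, B1–B6
Every bag has size at most 5, so the width is 5 − 1 = 4 and tw(G) ≤ 4. Conversely, {2, 3, 4, 9, 10} is a clique of size 5, and the vertices of any clique must share a bag in every tree decomposition; so some bag has ≥ 5 vertices and tw(G) ≥ 4. The upper and lower bounds meet at 4, so that is the treewidth.

4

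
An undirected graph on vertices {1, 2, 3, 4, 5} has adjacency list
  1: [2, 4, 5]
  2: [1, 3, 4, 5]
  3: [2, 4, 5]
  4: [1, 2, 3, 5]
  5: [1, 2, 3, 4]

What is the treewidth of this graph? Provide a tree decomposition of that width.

Treewidth 3.
Bags: B1 = {1, 2, 4, 5}  B2 = {2, 3, 4, 5}
Tree: B1–B2

Every bag has size at most 4, so the width is 4 − 1 = 3 and tw(G) ≤ 3. On the other hand G contains the 4-clique {1, 2, 4, 5}. A clique must lie in a single bag of any decomposition, so no decomposition can have width below 3. The upper and lower bounds meet at 3, so that is the treewidth.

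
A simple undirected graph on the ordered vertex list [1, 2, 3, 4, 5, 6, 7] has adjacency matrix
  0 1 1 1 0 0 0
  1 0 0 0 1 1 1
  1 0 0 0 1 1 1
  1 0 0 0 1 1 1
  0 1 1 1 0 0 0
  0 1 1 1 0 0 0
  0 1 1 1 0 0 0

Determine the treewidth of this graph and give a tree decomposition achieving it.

Each bag holds 4 vertices, so the decomposition has width 3, which upper-bounds the treewidth. For the lower bound: the 4 vertex sets {2,7}, {1,3}, {4}, {5} are disjoint, each induces a connected subgraph, and every pair is joined by at least one edge of G. Contracting each set to a single vertex therefore yields K_{4} as a minor, and since treewidth is minor-monotone, tw(G) ≥ tw(K_{4}) = 3. Hence tw(G) = 3 exactly.

Treewidth 3.
One optimal decomposition is:
Bags: B1 = {2, 3, 4, 7}  B2 = {1, 2, 3, 4}  B3 = {2, 3, 4, 5}  B4 = {2, 3, 4, 6}
Tree: B1–B2, B2–B3, B3–B4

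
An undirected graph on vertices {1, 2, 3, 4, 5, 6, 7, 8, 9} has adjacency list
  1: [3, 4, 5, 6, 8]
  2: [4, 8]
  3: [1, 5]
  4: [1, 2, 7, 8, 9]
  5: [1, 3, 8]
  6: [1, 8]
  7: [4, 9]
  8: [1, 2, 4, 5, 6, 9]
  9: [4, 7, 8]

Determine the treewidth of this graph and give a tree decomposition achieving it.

Each bag holds 3 vertices, so the decomposition has width 2, which upper-bounds the treewidth. Conversely, {1, 4, 8} is a clique of size 3, and the vertices of any clique must share a bag in every tree decomposition; so some bag has ≥ 3 vertices and tw(G) ≥ 2. Hence tw(G) = 2 exactly.

Treewidth 2.
Bags: B1 = {1, 4, 8}  B2 = {4, 8, 9}  B3 = {1, 6, 8}  B4 = {1, 5, 8}  B5 = {4, 7, 9}  B6 = {2, 4, 8}  B7 = {1, 3, 5}
Tree: B1–B2, B1–B3, B3–B4, B2–B5, B2–B6, B4–B7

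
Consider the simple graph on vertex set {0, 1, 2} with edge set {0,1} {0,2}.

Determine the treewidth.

1

A width-1 tree decomposition is:
Bags: B1 = {0, 1}  B2 = {0, 2}
Tree: B1–B2
The largest bag has 2 vertices, giving width 1; this decomposition certifies tw(G) ≤ 1. Any graph with an edge has treewidth ≥ 1, and G has the edge 0–1. Combining the bounds, tw(G) = 1.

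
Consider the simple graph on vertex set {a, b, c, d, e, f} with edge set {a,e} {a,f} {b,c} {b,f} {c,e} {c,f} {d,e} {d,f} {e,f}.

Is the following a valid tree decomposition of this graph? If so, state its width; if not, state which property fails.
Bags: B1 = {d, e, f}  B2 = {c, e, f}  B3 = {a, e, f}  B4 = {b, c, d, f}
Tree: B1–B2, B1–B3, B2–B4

A tree decomposition must satisfy three properties: every vertex lies in some bag; for every edge, both endpoints lie together in some bag; and for every vertex, the bags containing it form a connected subtree. Here bags containing vertex d are not connected in the tree, so the decomposition is invalid.

No — bags containing vertex d are not connected in the tree.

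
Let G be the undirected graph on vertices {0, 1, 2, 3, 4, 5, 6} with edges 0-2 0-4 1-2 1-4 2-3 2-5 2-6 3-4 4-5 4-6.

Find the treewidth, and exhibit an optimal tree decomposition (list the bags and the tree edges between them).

The largest bag has 3 vertices, giving width 2; this decomposition certifies tw(G) ≤ 2. Since 4–6–2–1–4 is a cycle in G, G is not acyclic. Forests are exactly the graphs of treewidth ≤ 1, so tw(G) ≥ 2. Hence tw(G) = 2 exactly.

Treewidth 2.
Bags: B1 = {2, 4, 6}  B2 = {1, 2, 4}  B3 = {2, 3, 4}  B4 = {2, 4, 5}  B5 = {0, 2, 4}
Tree: B1–B2, B2–B3, B3–B4, B4–B5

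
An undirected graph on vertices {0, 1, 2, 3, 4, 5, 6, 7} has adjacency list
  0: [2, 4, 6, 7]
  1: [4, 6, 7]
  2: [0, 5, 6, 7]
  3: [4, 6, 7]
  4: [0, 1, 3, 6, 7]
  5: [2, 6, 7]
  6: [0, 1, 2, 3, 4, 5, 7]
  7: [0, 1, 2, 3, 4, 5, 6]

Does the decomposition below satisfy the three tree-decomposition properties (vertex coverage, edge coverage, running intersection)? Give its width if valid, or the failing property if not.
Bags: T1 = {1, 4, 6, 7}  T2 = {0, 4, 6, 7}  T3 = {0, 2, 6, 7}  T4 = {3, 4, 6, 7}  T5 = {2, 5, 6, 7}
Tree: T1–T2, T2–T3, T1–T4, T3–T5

Every vertex of G appears in some bag (union = {0, 1, 2, 3, 4, 5, 6, 7}); every edge is covered by a bag; and for each vertex v the set of bags containing v is connected in the bag tree. The decomposition is therefore valid. The largest bag has 4 vertices, so the width is 3.

Yes; width 3.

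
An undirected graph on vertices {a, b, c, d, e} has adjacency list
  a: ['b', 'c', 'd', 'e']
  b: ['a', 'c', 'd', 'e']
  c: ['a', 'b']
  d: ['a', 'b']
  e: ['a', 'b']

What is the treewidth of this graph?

A width-2 tree decomposition is:
Bags: B1 = {a, b, e}  B2 = {a, b, c}  B3 = {a, b, d}
Tree: B1–B2, B2–B3
Each bag holds 3 vertices, so the decomposition has width 2, which upper-bounds the treewidth. On the other hand G contains the 3-clique {a, b, d}. A clique must lie in a single bag of any decomposition, so no decomposition can have width below 2. Hence tw(G) = 2 exactly.

2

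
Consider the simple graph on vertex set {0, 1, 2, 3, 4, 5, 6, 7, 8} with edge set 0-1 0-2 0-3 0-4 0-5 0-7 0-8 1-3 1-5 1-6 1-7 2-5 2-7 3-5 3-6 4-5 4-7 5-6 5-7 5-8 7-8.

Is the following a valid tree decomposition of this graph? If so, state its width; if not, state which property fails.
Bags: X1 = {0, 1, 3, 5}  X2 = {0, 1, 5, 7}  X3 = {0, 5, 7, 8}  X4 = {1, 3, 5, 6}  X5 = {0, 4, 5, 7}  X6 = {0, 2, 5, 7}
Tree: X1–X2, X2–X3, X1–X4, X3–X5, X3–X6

Vertex coverage: the bags together contain {0, 1, 2, 3, 4, 5, 6, 7, 8}, the full vertex set. Edge coverage: each edge of G has both endpoints in at least one bag. Running intersection: for every vertex, the bags containing it form a connected subtree. All three properties hold, so this is a valid tree decomposition of width max|bag| − 1 = 3, and hence tw(G) ≤ 3.

Yes; width 3.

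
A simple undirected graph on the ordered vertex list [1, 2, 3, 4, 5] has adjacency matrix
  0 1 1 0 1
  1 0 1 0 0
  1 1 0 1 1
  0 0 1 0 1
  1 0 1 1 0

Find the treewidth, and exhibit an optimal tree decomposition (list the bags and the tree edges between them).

Treewidth 2.
Bags: B1 = {1, 3, 5}  B2 = {1, 2, 3}  B3 = {3, 4, 5}
Tree: B1–B2, B1–B3

Each bag holds 3 vertices, so the decomposition has width 2, which upper-bounds the treewidth. On the other hand G contains the 3-clique {1, 2, 3}. A clique must lie in a single bag of any decomposition, so no decomposition can have width below 2. The upper and lower bounds meet at 2, so that is the treewidth.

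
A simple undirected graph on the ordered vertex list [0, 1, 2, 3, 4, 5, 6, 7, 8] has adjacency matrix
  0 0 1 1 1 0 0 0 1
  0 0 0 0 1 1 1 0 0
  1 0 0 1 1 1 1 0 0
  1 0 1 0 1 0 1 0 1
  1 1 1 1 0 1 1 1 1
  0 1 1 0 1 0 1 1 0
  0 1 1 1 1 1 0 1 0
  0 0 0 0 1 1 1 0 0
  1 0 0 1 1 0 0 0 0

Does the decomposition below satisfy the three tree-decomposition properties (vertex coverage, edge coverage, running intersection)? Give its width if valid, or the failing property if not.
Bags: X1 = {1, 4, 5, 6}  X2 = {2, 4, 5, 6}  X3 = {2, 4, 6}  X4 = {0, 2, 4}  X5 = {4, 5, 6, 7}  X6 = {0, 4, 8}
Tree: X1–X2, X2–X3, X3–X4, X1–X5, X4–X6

A tree decomposition must satisfy three properties: every vertex lies in some bag; for every edge, both endpoints lie together in some bag; and for every vertex, the bags containing it form a connected subtree. Here vertex 3 appears in no bag, so the decomposition is invalid.

No — vertex 3 appears in no bag.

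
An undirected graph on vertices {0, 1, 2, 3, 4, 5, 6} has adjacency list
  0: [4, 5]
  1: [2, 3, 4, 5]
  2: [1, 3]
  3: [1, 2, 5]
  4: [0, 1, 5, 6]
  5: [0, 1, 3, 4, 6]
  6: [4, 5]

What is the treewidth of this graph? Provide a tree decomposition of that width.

Treewidth 2.
One such decomposition:
Bags: B1 = {1, 4, 5}  B2 = {4, 5, 6}  B3 = {1, 3, 5}  B4 = {1, 2, 3}  B5 = {0, 4, 5}
Tree: B1–B2, B1–B3, B3–B4, B2–B5

Each bag holds 3 vertices, so the decomposition has width 2, which upper-bounds the treewidth. On the other hand G contains the 3-clique {1, 2, 3}. A clique must lie in a single bag of any decomposition, so no decomposition can have width below 2. Therefore the treewidth is 2.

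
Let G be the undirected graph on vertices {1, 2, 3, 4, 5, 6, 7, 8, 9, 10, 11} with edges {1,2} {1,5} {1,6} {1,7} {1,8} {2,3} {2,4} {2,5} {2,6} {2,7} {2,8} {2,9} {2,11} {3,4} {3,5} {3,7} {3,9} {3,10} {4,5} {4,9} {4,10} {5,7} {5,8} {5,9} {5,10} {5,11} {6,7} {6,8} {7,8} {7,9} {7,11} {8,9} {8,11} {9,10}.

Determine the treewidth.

4

A width-4 tree decomposition is:
Bags: B1 = {2, 5, 7, 8, 9}  B2 = {1, 2, 5, 7, 8}  B3 = {1, 2, 6, 7, 8}  B4 = {2, 3, 5, 7, 9}  B5 = {2, 3, 4, 5, 9}  B6 = {3, 4, 5, 9, 10}  B7 = {2, 5, 7, 8, 11}
Tree: B1–B2, B2–B3, B1–B4, B4–B5, B5–B6, B1–B7
The largest bag has 5 vertices, giving width 4; this decomposition certifies tw(G) ≤ 4. Conversely, {2, 3, 4, 5, 9} is a clique of size 5, and the vertices of any clique must share a bag in every tree decomposition; so some bag has ≥ 5 vertices and tw(G) ≥ 4. The upper and lower bounds meet at 4, so that is the treewidth.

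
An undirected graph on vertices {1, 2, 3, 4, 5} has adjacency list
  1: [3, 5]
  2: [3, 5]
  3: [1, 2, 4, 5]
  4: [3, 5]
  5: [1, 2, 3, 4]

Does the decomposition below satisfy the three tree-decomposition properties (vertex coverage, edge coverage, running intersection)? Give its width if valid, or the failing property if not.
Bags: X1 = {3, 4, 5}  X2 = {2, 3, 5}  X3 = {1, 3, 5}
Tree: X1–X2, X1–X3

Yes; width 2.

Checking the three conditions: (i) the bags cover all of {1, 2, 3, 4, 5}; (ii) for each edge, some bag contains both endpoints; (iii) the bags containing any fixed vertex form a subtree. All hold, so the decomposition is valid with width 3 − 1 = 2.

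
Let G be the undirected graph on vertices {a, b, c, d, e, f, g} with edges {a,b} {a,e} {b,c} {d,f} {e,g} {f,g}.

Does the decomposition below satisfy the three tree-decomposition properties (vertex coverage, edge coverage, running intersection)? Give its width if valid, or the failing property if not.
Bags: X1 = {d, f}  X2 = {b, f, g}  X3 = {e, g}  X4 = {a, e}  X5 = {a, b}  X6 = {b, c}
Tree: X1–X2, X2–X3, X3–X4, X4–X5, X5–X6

No — bags containing vertex b are not connected in the tree.

A tree decomposition must satisfy three properties: every vertex lies in some bag; for every edge, both endpoints lie together in some bag; and for every vertex, the bags containing it form a connected subtree. Here bags containing vertex b are not connected in the tree, so the decomposition is invalid.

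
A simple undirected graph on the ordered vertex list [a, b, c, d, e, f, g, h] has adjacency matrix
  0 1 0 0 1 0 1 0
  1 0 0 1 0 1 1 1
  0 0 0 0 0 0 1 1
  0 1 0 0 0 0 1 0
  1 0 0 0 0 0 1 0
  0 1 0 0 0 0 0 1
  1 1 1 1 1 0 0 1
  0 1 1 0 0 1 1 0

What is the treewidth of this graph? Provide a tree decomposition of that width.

Each bag holds 3 vertices, so the decomposition has width 2, which upper-bounds the treewidth. Conversely, {a, e, g} is a clique of size 3, and the vertices of any clique must share a bag in every tree decomposition; so some bag has ≥ 3 vertices and tw(G) ≥ 2. Hence tw(G) = 2 exactly.

Treewidth 2.
Bags: B1 = {c, g, h}  B2 = {b, g, h}  B3 = {a, b, g}  B4 = {a, e, g}  B5 = {b, d, g}  B6 = {b, f, h}
Tree: B1–B2, B2–B3, B3–B4, B3–B5, B2–B6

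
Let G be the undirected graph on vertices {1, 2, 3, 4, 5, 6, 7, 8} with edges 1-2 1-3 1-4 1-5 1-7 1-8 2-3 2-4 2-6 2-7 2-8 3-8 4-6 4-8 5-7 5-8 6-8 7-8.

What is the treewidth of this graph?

A width-3 tree decomposition is:
Bags: B1 = {1, 2, 4, 8}  B2 = {1, 2, 3, 8}  B3 = {1, 2, 7, 8}  B4 = {1, 5, 7, 8}  B5 = {2, 4, 6, 8}
Tree: B1–B2, B1–B3, B3–B4, B1–B5
Each bag holds 4 vertices, so the decomposition has width 3, which upper-bounds the treewidth. For the lower bound, the 4 vertices {1, 2, 3, 8} are pairwise adjacent, and any tree decomposition puts a clique entirely inside one bag — forcing width ≥ 3. Hence tw(G) = 3 exactly.

3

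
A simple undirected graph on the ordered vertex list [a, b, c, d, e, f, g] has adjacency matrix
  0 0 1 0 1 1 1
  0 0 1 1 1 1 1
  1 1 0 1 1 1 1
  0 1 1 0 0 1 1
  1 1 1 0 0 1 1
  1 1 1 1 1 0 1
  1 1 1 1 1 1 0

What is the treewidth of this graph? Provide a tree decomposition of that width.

Treewidth 4.
One optimal decomposition is:
Bags: B1 = {b, c, d, f, g}  B2 = {b, c, e, f, g}  B3 = {a, c, e, f, g}
Tree: B1–B2, B2–B3

The largest bag has 5 vertices, giving width 4; this decomposition certifies tw(G) ≤ 4. Conversely, {b, c, d, f, g} is a clique of size 5, and the vertices of any clique must share a bag in every tree decomposition; so some bag has ≥ 5 vertices and tw(G) ≥ 4. Therefore the treewidth is 4.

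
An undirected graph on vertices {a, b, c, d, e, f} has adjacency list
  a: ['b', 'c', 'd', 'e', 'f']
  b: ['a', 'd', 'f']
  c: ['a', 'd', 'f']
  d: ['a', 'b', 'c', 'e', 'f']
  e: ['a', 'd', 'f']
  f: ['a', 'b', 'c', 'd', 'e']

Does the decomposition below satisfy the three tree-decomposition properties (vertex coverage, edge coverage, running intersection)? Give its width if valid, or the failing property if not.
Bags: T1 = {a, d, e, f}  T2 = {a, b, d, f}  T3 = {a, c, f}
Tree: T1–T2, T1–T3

No — edge (d,c) lies in no bag.

A tree decomposition must satisfy three properties: every vertex lies in some bag; for every edge, both endpoints lie together in some bag; and for every vertex, the bags containing it form a connected subtree. Here edge (d,c) lies in no bag, so the decomposition is invalid.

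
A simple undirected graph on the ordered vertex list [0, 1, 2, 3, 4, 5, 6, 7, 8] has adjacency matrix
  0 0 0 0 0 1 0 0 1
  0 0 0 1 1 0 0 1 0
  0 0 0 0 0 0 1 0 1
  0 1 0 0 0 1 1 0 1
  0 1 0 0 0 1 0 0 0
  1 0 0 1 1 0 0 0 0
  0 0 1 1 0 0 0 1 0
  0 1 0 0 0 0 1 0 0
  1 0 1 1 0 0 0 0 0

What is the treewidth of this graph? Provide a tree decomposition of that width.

Treewidth 3.
One such decomposition:
Bags: B1 = {2, 6, 7, 8}  B2 = {3, 6, 7, 8}  B3 = {1, 3, 7, 8}  B4 = {0, 1, 3, 8}  B5 = {0, 1, 3, 5}  B6 = {0, 1, 4, 5}
Tree: B1–B2, B2–B3, B3–B4, B4–B5, B5–B6

Each bag holds 4 vertices, so the decomposition has width 3, which upper-bounds the treewidth. For the lower bound: the 4 vertex sets {2,6,7}, {8}, {3}, {0,1,4,5} are disjoint, each induces a connected subgraph, and every pair is joined by at least one edge of G. Contracting each set to a single vertex therefore yields K_{4} as a minor, and since treewidth is minor-monotone, tw(G) ≥ tw(K_{4}) = 3. The upper and lower bounds meet at 3, so that is the treewidth.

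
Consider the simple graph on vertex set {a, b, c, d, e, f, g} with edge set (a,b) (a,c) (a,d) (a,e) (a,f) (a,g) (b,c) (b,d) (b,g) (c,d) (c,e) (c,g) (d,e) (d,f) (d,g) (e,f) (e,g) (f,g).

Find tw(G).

A width-4 tree decomposition is:
Bags: B1 = {a, c, d, e, g}  B2 = {a, d, e, f, g}  B3 = {a, b, c, d, g}
Tree: B1–B2, B1–B3
Each bag holds 5 vertices, so the decomposition has width 4, which upper-bounds the treewidth. On the other hand G contains the 5-clique {a, c, d, e, g}. A clique must lie in a single bag of any decomposition, so no decomposition can have width below 4. Combining the bounds, tw(G) = 4.

4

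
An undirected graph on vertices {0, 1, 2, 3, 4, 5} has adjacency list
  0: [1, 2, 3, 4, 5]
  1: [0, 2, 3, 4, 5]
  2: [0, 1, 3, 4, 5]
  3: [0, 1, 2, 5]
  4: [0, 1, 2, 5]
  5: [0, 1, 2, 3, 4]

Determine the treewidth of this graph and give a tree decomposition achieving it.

Treewidth 4.
Bags: B1 = {0, 1, 2, 4, 5}  B2 = {0, 1, 2, 3, 5}
Tree: B1–B2

The largest bag has 5 vertices, giving width 4; this decomposition certifies tw(G) ≤ 4. For the lower bound, the 5 vertices {0, 1, 2, 3, 5} are pairwise adjacent, and any tree decomposition puts a clique entirely inside one bag — forcing width ≥ 4. The upper and lower bounds meet at 4, so that is the treewidth.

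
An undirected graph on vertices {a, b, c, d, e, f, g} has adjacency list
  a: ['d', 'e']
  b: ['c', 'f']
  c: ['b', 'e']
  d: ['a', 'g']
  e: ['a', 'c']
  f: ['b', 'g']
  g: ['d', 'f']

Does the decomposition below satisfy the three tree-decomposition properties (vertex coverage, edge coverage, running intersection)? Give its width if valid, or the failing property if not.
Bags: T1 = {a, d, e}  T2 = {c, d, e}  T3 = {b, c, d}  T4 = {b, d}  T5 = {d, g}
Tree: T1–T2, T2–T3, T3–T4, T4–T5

A tree decomposition must satisfy three properties: every vertex lies in some bag; for every edge, both endpoints lie together in some bag; and for every vertex, the bags containing it form a connected subtree. Here vertex f appears in no bag, so the decomposition is invalid.

No — vertex f appears in no bag.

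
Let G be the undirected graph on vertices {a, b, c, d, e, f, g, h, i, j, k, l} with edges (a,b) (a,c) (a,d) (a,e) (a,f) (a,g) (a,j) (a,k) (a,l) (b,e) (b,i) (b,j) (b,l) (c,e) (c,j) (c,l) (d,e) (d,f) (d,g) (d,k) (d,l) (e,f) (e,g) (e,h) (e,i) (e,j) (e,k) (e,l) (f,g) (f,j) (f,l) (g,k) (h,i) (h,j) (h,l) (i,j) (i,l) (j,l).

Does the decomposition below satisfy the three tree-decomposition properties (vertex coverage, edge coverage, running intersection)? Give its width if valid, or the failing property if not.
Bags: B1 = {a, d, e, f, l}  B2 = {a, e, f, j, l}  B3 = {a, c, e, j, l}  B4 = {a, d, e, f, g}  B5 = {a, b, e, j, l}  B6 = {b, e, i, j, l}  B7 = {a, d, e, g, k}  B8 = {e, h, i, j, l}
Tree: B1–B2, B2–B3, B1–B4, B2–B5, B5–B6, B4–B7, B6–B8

Checking the three conditions: (i) the bags cover all of {a, b, c, d, e, f, g, h, i, j, k, l}; (ii) for each edge, some bag contains both endpoints; (iii) the bags containing any fixed vertex form a subtree. All hold, so the decomposition is valid with width 5 − 1 = 4.

Yes; width 4.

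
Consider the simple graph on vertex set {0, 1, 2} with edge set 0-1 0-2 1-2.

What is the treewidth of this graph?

2

A width-2 tree decomposition is:
Bags: B1 = {0, 1, 2}
Tree: (single bag)
With just one bag of size 3, the width is 3 − 1 = 2, so tw(G) ≤ 2. For the lower bound, the 3 vertices {0, 1, 2} are pairwise adjacent, and any tree decomposition puts a clique entirely inside one bag — forcing width ≥ 2. Combining the bounds, tw(G) = 2.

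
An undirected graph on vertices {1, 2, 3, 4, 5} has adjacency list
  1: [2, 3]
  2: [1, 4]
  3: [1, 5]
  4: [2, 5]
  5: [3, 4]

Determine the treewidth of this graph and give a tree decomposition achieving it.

Every bag has size at most 3, so the width is 3 − 1 = 2 and tw(G) ≤ 2. Since 4–2–1–3–5–4 is a cycle in G, G is not acyclic. Forests are exactly the graphs of treewidth ≤ 1, so tw(G) ≥ 2. Hence tw(G) = 2 exactly.

Treewidth 2.
One such decomposition:
Bags: B1 = {1, 2, 4}  B2 = {1, 3, 4}  B3 = {3, 4, 5}
Tree: B1–B2, B2–B3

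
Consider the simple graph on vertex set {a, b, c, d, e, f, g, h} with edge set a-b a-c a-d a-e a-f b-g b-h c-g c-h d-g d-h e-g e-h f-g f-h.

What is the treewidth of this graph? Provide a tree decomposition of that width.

Treewidth 3.
One optimal decomposition is:
Bags: B1 = {a, f, g, h}  B2 = {a, b, g, h}  B3 = {a, c, g, h}  B4 = {a, e, g, h}  B5 = {a, d, g, h}
Tree: B1–B2, B2–B3, B3–B4, B4–B5

Every bag has size at most 4, so the width is 4 − 1 = 3 and tw(G) ≤ 3. For the lower bound: the 4 vertex sets {f,g}, {b,h}, {a}, {c} are disjoint, each induces a connected subgraph, and every pair is joined by at least one edge of G. Contracting each set to a single vertex therefore yields K_{4} as a minor, and since treewidth is minor-monotone, tw(G) ≥ tw(K_{4}) = 3. Hence tw(G) = 3 exactly.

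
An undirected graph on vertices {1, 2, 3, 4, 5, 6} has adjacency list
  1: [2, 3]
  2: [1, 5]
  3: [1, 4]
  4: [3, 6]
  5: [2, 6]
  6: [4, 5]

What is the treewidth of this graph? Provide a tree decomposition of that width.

Treewidth 2.
One such decomposition:
Bags: B1 = {2, 5, 6}  B2 = {1, 2, 6}  B3 = {1, 3, 6}  B4 = {3, 4, 6}
Tree: B1–B2, B2–B3, B3–B4

Every bag has size at most 3, so the width is 3 − 1 = 2 and tw(G) ≤ 2. The edges 6–5–2–1–3–4–6 form a cycle, so G is not a tree and its treewidth is at least 2. Therefore the treewidth is 2.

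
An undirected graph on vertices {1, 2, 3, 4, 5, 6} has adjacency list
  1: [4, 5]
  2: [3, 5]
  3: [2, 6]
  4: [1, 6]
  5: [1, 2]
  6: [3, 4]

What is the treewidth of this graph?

A width-2 tree decomposition is:
Bags: B1 = {2, 3, 6}  B2 = {2, 4, 6}  B3 = {1, 2, 4}  B4 = {1, 2, 5}
Tree: B1–B2, B2–B3, B3–B4
The largest bag has 3 vertices, giving width 2; this decomposition certifies tw(G) ≤ 2. Since 2–3–6–4–1–5–2 is a cycle in G, G is not acyclic. Forests are exactly the graphs of treewidth ≤ 1, so tw(G) ≥ 2. Combining the bounds, tw(G) = 2.

2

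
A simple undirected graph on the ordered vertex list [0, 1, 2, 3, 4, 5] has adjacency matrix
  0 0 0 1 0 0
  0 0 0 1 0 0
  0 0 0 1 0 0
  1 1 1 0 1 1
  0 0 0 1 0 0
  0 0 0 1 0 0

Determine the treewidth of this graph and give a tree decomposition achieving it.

Each bag holds 2 vertices, so the decomposition has width 1, which upper-bounds the treewidth. Since G has at least one edge (e.g. 3–1), it is not an edgeless graph, so tw(G) ≥ 1. Combining the bounds, tw(G) = 1.

Treewidth 1.
Bags: B1 = {1, 3}  B2 = {3, 5}  B3 = {0, 3}  B4 = {3, 4}  B5 = {2, 3}
Tree: B1–B2, B1–B3, B3–B4, B2–B5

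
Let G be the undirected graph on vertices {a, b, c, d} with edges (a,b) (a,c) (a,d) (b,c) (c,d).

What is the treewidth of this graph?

A width-2 tree decomposition is:
Bags: B1 = {a, b, c}  B2 = {a, c, d}
Tree: B1–B2
Every bag has size at most 3, so the width is 3 − 1 = 2 and tw(G) ≤ 2. For the lower bound, the 3 vertices {a, c, d} are pairwise adjacent, and any tree decomposition puts a clique entirely inside one bag — forcing width ≥ 2. Therefore the treewidth is 2.

2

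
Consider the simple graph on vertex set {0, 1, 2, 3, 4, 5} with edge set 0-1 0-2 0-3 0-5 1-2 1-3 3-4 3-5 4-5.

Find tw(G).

2

A width-2 tree decomposition is:
Bags: B1 = {0, 1, 3}  B2 = {0, 3, 5}  B3 = {0, 1, 2}  B4 = {3, 4, 5}
Tree: B1–B2, B1–B3, B2–B4
Every bag has size at most 3, so the width is 3 − 1 = 2 and tw(G) ≤ 2. On the other hand G contains the 3-clique {0, 1, 2}. A clique must lie in a single bag of any decomposition, so no decomposition can have width below 2. Therefore the treewidth is 2.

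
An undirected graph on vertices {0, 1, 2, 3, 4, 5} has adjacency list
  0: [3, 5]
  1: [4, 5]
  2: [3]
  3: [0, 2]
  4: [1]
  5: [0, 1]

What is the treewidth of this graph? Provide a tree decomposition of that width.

The largest bag has 2 vertices, giving width 1; this decomposition certifies tw(G) ≤ 1. G has an edge, so its treewidth is at least 1. Combining the bounds, tw(G) = 1.

Treewidth 1.
One optimal decomposition is:
Bags: B1 = {1, 4}  B2 = {1, 5}  B3 = {0, 5}  B4 = {0, 3}  B5 = {2, 3}
Tree: B1–B2, B2–B3, B3–B4, B4–B5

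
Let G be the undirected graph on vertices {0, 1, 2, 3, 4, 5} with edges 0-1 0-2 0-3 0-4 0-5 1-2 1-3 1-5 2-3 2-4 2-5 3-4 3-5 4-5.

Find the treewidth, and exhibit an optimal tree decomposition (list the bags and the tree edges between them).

Each bag holds 5 vertices, so the decomposition has width 4, which upper-bounds the treewidth. On the other hand G contains the 5-clique {0, 1, 2, 3, 5}. A clique must lie in a single bag of any decomposition, so no decomposition can have width below 4. Hence tw(G) = 4 exactly.

Treewidth 4.
Bags: B1 = {0, 1, 2, 3, 5}  B2 = {0, 2, 3, 4, 5}
Tree: B1–B2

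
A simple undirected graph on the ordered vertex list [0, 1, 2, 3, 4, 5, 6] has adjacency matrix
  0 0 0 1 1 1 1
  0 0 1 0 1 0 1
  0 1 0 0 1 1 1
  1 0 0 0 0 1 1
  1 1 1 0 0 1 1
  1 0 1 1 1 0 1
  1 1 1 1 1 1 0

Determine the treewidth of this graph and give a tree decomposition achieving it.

Each bag holds 4 vertices, so the decomposition has width 3, which upper-bounds the treewidth. On the other hand G contains the 4-clique {0, 3, 5, 6}. A clique must lie in a single bag of any decomposition, so no decomposition can have width below 3. Therefore the treewidth is 3.

Treewidth 3.
One such decomposition:
Bags: B1 = {2, 4, 5, 6}  B2 = {0, 4, 5, 6}  B3 = {0, 3, 5, 6}  B4 = {1, 2, 4, 6}
Tree: B1–B2, B2–B3, B1–B4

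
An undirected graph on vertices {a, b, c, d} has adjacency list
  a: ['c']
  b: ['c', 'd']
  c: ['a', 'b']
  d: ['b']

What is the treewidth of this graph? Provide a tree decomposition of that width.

Treewidth 1.
One optimal decomposition is:
Bags: B1 = {b, c}  B2 = {a, c}  B3 = {b, d}
Tree: B1–B2, B1–B3

Each bag holds 2 vertices, so the decomposition has width 1, which upper-bounds the treewidth. G has an edge, so its treewidth is at least 1. Therefore the treewidth is 1.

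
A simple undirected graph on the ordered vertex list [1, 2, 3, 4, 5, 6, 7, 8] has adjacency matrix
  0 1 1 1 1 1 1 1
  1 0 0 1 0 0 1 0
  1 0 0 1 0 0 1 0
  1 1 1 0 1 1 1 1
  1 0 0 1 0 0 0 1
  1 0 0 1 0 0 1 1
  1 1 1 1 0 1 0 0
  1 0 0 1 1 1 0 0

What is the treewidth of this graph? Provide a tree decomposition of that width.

Treewidth 3.
One such decomposition:
Bags: B1 = {1, 4, 6, 7}  B2 = {1, 4, 6, 8}  B3 = {1, 3, 4, 7}  B4 = {1, 2, 4, 7}  B5 = {1, 4, 5, 8}
Tree: B1–B2, B1–B3, B1–B4, B2–B5

The largest bag has 4 vertices, giving width 3; this decomposition certifies tw(G) ≤ 3. For the lower bound, the 4 vertices {1, 4, 5, 8} are pairwise adjacent, and any tree decomposition puts a clique entirely inside one bag — forcing width ≥ 3. The upper and lower bounds meet at 3, so that is the treewidth.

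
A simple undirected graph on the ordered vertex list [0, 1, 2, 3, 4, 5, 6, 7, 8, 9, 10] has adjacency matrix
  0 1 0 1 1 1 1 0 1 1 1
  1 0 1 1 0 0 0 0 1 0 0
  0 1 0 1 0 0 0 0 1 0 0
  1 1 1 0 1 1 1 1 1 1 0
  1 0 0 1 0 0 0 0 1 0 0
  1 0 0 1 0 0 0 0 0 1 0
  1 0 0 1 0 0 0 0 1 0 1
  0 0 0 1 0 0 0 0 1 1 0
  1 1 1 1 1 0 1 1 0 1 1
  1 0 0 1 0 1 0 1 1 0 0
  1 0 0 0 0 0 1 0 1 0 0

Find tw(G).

A width-3 tree decomposition is:
Bags: B1 = {0, 3, 6, 8}  B2 = {0, 3, 8, 9}  B3 = {0, 3, 5, 9}  B4 = {3, 7, 8, 9}  B5 = {0, 6, 8, 10}  B6 = {0, 3, 4, 8}  B7 = {0, 1, 3, 8}  B8 = {1, 2, 3, 8}
Tree: B1–B2, B2–B3, B2–B4, B1–B5, B2–B6, B2–B7, B7–B8
The largest bag has 4 vertices, giving width 3; this decomposition certifies tw(G) ≤ 3. On the other hand G contains the 4-clique {0, 6, 8, 10}. A clique must lie in a single bag of any decomposition, so no decomposition can have width below 3. The upper and lower bounds meet at 3, so that is the treewidth.

3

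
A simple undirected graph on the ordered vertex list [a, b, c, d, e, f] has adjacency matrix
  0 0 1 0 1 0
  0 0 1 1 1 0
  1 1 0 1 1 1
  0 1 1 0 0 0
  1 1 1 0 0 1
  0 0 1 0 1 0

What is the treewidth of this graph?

A width-2 tree decomposition is:
Bags: B1 = {b, c, e}  B2 = {b, c, d}  B3 = {c, e, f}  B4 = {a, c, e}
Tree: B1–B2, B1–B3, B3–B4
Every bag has size at most 3, so the width is 3 − 1 = 2 and tw(G) ≤ 2. On the other hand G contains the 3-clique {b, c, d}. A clique must lie in a single bag of any decomposition, so no decomposition can have width below 2. Hence tw(G) = 2 exactly.

2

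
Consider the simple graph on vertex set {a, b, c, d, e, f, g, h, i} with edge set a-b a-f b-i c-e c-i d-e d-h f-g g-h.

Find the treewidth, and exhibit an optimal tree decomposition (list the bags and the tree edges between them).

Each bag holds 3 vertices, so the decomposition has width 2, which upper-bounds the treewidth. For the lower bound, G contains the cycle f–a–b–i–c–e–d–h–g–f, so G is not a forest; only forests have treewidth ≤ 1, hence tw(G) ≥ 2. Therefore the treewidth is 2.

Treewidth 2.
One such decomposition:
Bags: B1 = {a, b, f}  B2 = {b, f, i}  B3 = {c, f, i}  B4 = {c, e, f}  B5 = {d, e, f}  B6 = {d, f, h}  B7 = {f, g, h}
Tree: B1–B2, B2–B3, B3–B4, B4–B5, B5–B6, B6–B7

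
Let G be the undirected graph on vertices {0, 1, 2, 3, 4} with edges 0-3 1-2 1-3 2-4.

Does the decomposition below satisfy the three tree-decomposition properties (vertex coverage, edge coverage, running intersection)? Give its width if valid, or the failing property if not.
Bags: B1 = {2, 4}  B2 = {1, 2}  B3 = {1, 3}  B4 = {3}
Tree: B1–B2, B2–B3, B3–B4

A tree decomposition must satisfy three properties: every vertex lies in some bag; for every edge, both endpoints lie together in some bag; and for every vertex, the bags containing it form a connected subtree. Here vertex 0 appears in no bag, so the decomposition is invalid.

No — vertex 0 appears in no bag.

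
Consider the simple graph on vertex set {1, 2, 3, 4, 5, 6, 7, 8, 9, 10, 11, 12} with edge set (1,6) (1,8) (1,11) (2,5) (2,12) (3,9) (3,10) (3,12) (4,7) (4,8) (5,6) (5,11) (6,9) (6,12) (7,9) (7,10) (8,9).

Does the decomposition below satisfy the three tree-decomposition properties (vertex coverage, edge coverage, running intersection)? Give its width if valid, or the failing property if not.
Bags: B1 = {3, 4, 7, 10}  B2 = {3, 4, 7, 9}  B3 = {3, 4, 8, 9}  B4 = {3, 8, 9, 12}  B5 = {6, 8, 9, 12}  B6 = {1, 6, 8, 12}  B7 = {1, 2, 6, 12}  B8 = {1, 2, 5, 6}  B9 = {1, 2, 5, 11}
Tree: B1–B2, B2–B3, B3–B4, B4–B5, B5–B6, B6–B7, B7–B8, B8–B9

Yes; width 3.

Every vertex of G appears in some bag (union = {1, 2, 3, 4, 5, 6, 7, 8, 9, 10, 11, 12}); every edge is covered by a bag; and for each vertex v the set of bags containing v is connected in the bag tree. The decomposition is therefore valid. The largest bag has 4 vertices, so the width is 3.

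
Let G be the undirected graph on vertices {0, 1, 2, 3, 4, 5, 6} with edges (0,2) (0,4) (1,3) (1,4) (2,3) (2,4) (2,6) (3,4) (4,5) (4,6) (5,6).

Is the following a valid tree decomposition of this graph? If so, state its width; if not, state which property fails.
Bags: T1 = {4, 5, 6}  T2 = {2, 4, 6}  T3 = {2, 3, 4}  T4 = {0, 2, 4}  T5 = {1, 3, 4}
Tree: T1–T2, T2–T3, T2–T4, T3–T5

Yes; width 2.

Checking the three conditions: (i) the bags cover all of {0, 1, 2, 3, 4, 5, 6}; (ii) for each edge, some bag contains both endpoints; (iii) the bags containing any fixed vertex form a subtree. All hold, so the decomposition is valid with width 3 − 1 = 2.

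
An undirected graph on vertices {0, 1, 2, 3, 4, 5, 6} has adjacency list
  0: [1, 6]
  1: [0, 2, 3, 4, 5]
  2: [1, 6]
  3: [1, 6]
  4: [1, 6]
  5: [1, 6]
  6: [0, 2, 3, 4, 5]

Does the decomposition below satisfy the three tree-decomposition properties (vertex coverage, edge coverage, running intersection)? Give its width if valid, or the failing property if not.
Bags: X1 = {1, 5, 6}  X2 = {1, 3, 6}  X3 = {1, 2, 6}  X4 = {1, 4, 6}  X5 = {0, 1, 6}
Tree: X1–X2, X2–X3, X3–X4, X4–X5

Yes; width 2.

Checking the three conditions: (i) the bags cover all of {0, 1, 2, 3, 4, 5, 6}; (ii) for each edge, some bag contains both endpoints; (iii) the bags containing any fixed vertex form a subtree. All hold, so the decomposition is valid with width 3 − 1 = 2.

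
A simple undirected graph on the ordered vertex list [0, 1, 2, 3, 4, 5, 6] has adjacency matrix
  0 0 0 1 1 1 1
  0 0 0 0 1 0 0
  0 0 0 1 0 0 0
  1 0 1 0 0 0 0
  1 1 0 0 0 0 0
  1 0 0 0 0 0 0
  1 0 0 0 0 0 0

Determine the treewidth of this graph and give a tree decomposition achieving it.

Every bag has size at most 2, so the width is 2 − 1 = 1 and tw(G) ≤ 1. Any graph with an edge has treewidth ≥ 1, and G has the edge 0–3. Combining the bounds, tw(G) = 1.

Treewidth 1.
One such decomposition:
Bags: B1 = {0, 3}  B2 = {0, 5}  B3 = {0, 6}  B4 = {0, 4}  B5 = {1, 4}  B6 = {2, 3}
Tree: B1–B2, B1–B3, B3–B4, B4–B5, B1–B6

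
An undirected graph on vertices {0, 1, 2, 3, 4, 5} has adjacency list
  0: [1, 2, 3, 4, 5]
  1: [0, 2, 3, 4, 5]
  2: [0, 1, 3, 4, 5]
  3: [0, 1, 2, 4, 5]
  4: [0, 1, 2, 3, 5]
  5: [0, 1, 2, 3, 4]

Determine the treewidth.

A width-5 tree decomposition is:
Bags: B1 = {0, 1, 2, 3, 4, 5}
Tree: (single bag)
With just one bag of size 6, the width is 6 − 1 = 5, so tw(G) ≤ 5. Conversely, {0, 1, 2, 3, 4, 5} is a clique of size 6, and the vertices of any clique must share a bag in every tree decomposition; so some bag has ≥ 6 vertices and tw(G) ≥ 5. Combining the bounds, tw(G) = 5.

5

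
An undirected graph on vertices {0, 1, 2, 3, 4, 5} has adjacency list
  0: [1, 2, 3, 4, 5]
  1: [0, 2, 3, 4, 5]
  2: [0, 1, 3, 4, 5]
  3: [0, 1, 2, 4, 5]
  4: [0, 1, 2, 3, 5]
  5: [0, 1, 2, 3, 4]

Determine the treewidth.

5

A width-5 tree decomposition is:
Bags: B1 = {0, 1, 2, 3, 4, 5}
Tree: (single bag)
With just one bag of size 6, the width is 6 − 1 = 5, so tw(G) ≤ 5. On the other hand G contains the 6-clique {0, 1, 2, 3, 4, 5}. A clique must lie in a single bag of any decomposition, so no decomposition can have width below 5. Combining the bounds, tw(G) = 5.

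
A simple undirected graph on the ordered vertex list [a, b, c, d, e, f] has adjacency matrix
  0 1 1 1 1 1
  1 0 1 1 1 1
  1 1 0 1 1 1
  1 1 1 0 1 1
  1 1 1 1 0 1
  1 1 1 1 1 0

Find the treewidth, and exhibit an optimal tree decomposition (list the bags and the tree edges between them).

Treewidth 5.
One optimal decomposition is:
Bags: B1 = {a, b, c, d, e, f}
Tree: (single bag)

A single bag containing all 6 vertices is trivially a valid decomposition of width 5. On the other hand G contains the 6-clique {a, b, c, d, e, f}. A clique must lie in a single bag of any decomposition, so no decomposition can have width below 5. The upper and lower bounds meet at 5, so that is the treewidth.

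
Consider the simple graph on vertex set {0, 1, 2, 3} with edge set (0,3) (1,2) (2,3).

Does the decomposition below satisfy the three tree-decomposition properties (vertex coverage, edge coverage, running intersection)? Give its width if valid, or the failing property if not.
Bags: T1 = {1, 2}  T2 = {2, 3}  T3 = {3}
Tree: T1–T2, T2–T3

A tree decomposition must satisfy three properties: every vertex lies in some bag; for every edge, both endpoints lie together in some bag; and for every vertex, the bags containing it form a connected subtree. Here vertex 0 appears in no bag, so the decomposition is invalid.

No — vertex 0 appears in no bag.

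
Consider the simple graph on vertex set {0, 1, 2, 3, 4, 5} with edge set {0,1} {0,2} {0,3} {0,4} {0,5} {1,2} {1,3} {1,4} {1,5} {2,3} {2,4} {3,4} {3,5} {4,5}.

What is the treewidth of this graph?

4

A width-4 tree decomposition is:
Bags: B1 = {0, 1, 2, 3, 4}  B2 = {0, 1, 3, 4, 5}
Tree: B1–B2
The largest bag has 5 vertices, giving width 4; this decomposition certifies tw(G) ≤ 4. Conversely, {0, 1, 2, 3, 4} is a clique of size 5, and the vertices of any clique must share a bag in every tree decomposition; so some bag has ≥ 5 vertices and tw(G) ≥ 4. Hence tw(G) = 4 exactly.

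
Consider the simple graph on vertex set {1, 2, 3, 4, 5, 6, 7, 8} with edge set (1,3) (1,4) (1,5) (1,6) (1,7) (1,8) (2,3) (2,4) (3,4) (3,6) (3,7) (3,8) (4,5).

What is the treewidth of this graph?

2

A width-2 tree decomposition is:
Bags: B1 = {1, 3, 8}  B2 = {1, 3, 4}  B3 = {2, 3, 4}  B4 = {1, 3, 7}  B5 = {1, 4, 5}  B6 = {1, 3, 6}
Tree: B1–B2, B2–B3, B1–B4, B2–B5, B2–B6
Every bag has size at most 3, so the width is 3 − 1 = 2 and tw(G) ≤ 2. Conversely, {1, 3, 8} is a clique of size 3, and the vertices of any clique must share a bag in every tree decomposition; so some bag has ≥ 3 vertices and tw(G) ≥ 2. Combining the bounds, tw(G) = 2.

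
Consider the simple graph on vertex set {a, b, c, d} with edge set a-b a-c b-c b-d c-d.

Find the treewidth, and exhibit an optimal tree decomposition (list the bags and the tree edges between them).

Treewidth 2.
One such decomposition:
Bags: B1 = {b, c, d}  B2 = {a, b, c}
Tree: B1–B2

Each bag holds 3 vertices, so the decomposition has width 2, which upper-bounds the treewidth. Conversely, {b, c, d} is a clique of size 3, and the vertices of any clique must share a bag in every tree decomposition; so some bag has ≥ 3 vertices and tw(G) ≥ 2. The upper and lower bounds meet at 2, so that is the treewidth.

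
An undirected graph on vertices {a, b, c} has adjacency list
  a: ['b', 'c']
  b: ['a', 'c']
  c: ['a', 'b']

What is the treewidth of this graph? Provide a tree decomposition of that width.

With just one bag of size 3, the width is 3 − 1 = 2, so tw(G) ≤ 2. For the lower bound, the 3 vertices {a, b, c} are pairwise adjacent, and any tree decomposition puts a clique entirely inside one bag — forcing width ≥ 2. Hence tw(G) = 2 exactly.

Treewidth 2.
One such decomposition:
Bags: B1 = {a, b, c}
Tree: (single bag)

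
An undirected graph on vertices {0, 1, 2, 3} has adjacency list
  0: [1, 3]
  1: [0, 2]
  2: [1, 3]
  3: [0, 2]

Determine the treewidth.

A width-2 tree decomposition is:
Bags: B1 = {1, 2, 3}  B2 = {0, 1, 3}
Tree: B1–B2
Every bag has size at most 3, so the width is 3 − 1 = 2 and tw(G) ≤ 2. For the lower bound, G contains the cycle 3–2–1–0–3, so G is not a forest; only forests have treewidth ≤ 1, hence tw(G) ≥ 2. The upper and lower bounds meet at 2, so that is the treewidth.

2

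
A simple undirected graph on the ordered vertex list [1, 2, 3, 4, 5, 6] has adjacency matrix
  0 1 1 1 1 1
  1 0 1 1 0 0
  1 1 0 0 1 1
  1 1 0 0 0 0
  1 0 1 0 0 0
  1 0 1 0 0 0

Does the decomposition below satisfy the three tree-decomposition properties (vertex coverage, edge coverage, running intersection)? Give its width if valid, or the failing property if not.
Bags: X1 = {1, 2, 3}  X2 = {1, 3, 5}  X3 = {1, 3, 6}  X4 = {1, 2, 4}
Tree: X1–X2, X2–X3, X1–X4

Yes; width 2.

Checking the three conditions: (i) the bags cover all of {1, 2, 3, 4, 5, 6}; (ii) for each edge, some bag contains both endpoints; (iii) the bags containing any fixed vertex form a subtree. All hold, so the decomposition is valid with width 3 − 1 = 2.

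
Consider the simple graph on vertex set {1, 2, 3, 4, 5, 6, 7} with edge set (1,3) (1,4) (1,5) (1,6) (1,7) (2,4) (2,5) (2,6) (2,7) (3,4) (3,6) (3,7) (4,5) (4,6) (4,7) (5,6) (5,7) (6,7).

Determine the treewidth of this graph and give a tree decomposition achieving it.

Treewidth 4.
One optimal decomposition is:
Bags: B1 = {1, 4, 5, 6, 7}  B2 = {2, 4, 5, 6, 7}  B3 = {1, 3, 4, 6, 7}
Tree: B1–B2, B1–B3

Every bag has size at most 5, so the width is 5 − 1 = 4 and tw(G) ≤ 4. For the lower bound, the 5 vertices {1, 3, 4, 6, 7} are pairwise adjacent, and any tree decomposition puts a clique entirely inside one bag — forcing width ≥ 4. Therefore the treewidth is 4.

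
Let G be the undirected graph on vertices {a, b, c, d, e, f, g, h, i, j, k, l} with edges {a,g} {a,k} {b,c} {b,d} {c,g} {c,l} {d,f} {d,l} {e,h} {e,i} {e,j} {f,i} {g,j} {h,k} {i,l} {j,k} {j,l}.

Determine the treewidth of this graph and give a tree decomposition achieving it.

Treewidth 3.
Bags: B1 = {b, c, d, f}  B2 = {c, d, f, l}  B3 = {c, f, i, l}  B4 = {c, g, i, l}  B5 = {g, i, j, l}  B6 = {e, g, i, j}  B7 = {a, e, g, j}  B8 = {a, e, j, k}  B9 = {a, e, h, k}
Tree: B1–B2, B2–B3, B3–B4, B4–B5, B5–B6, B6–B7, B7–B8, B8–B9

Every bag has size at most 4, so the width is 4 − 1 = 3 and tw(G) ≤ 3. For the lower bound: the 4 vertex sets {b,d,f}, {c}, {l}, {e,g,i,j} are disjoint, each induces a connected subgraph, and every pair is joined by at least one edge of G. Contracting each set to a single vertex therefore yields K_{4} as a minor, and since treewidth is minor-monotone, tw(G) ≥ tw(K_{4}) = 3. Hence tw(G) = 3 exactly.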